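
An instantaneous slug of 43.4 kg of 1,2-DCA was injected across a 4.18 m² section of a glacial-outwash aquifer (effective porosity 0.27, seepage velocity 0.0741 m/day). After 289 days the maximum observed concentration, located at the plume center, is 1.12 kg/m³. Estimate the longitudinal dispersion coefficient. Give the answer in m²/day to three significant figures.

0.325 m²/day

At the plume center C_max = M/(n_e·A·√(4πDt)), so D = M²/(4πt·(n_e·A·C_max)²).
n_e·A·C_max = 0.27 × 4.18 × 1.12 = 1.264 kg/m.
D = 43.4²/(4π × 289 × 1.264²) = 0.325 m²/day.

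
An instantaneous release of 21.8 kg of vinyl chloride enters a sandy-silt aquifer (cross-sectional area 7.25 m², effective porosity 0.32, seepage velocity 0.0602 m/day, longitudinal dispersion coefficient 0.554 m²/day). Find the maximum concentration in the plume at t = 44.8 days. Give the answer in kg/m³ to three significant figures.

0.532 kg/m³

The peak of an instantaneous 1D plume sits at x = vt; there the Gaussian factor is 1 and C_max = M/(n_e·A·√(4πDt)), where n_e·A is the pore area the mass is dissolved in.
√(4πDt) = √(4π × 0.554 × 44.8) = 17.66 m, so C_max = 21.8/(0.32 × 7.25 × 17.66) = 0.532 kg/m³.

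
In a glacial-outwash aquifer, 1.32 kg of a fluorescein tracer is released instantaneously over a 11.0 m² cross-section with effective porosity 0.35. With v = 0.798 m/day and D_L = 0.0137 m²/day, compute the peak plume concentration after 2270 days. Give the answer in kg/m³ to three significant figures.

0.0173 kg/m³

The peak of an instantaneous 1D plume sits at x = vt; there the Gaussian factor is 1 and C_max = M/(n_e·A·√(4πDt)), where n_e·A is the pore area the mass is dissolved in.
√(4πDt) = √(4π × 0.0137 × 2270) = 19.77 m, so C_max = 1.32/(0.35 × 11.0 × 19.77) = 0.0173 kg/m³.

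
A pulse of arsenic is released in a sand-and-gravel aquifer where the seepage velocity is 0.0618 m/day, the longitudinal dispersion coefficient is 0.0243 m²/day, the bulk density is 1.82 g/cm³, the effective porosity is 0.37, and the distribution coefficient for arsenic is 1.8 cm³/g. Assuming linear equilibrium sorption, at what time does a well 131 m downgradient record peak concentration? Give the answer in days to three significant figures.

Retardation factor R = 1 + ρ_b·K_d/n = 1 + 1.82 × 1.8/0.37 = 9.854.
Sorption retards both mechanisms: v_R = v/R = 0.006272 m/day, D_R = D/R = 0.002466 m²/day.
Peak time from v_R²t² + 2D_R t − x² = 0: t = (√(D_R² + v_R²x²) − D_R)/v_R².
√(D_R² + v_R²x²) = √(0.002466² + 0.006272² × 131²) = 0.8216; v_R² = 3.934e-05.
t = (0.8216 − 0.002466)/3.934e-05 = 20800 days.

20800 days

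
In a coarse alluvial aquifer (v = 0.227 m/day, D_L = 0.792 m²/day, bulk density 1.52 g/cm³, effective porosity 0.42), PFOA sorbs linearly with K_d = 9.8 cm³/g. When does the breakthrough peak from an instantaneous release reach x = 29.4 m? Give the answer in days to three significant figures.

4200 days

Retardation factor R = 1 + ρ_b·K_d/n = 1 + 1.52 × 9.8/0.42 = 36.47.
Sorption retards both mechanisms: v_R = v/R = 0.006224 m/day, D_R = D/R = 0.02172 m²/day.
Peak time from v_R²t² + 2D_R t − x² = 0: t = (√(D_R² + v_R²x²) − D_R)/v_R².
√(D_R² + v_R²x²) = √(0.02172² + 0.006224² × 29.4²) = 0.1843; v_R² = 3.874e-05.
t = (0.1843 − 0.02172)/3.874e-05 = 4200 days.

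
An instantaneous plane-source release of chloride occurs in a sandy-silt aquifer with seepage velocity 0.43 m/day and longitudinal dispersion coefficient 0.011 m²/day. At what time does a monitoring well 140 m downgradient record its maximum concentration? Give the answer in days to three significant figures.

326 days

For the 1D instantaneous-source solution, setting ∂C/∂t = 0 at fixed x gives v²t² + 2Dt − x² = 0, so t = (√(D² + v²x²) − D)/v².
√(D² + v²x²) = √(0.011² + 0.43² × 140²) = 60.20; v² = 0.1849.
t = (60.20 − 0.011)/0.1849 = 326 days (vs. the pure-advection estimate x/v = 326 d).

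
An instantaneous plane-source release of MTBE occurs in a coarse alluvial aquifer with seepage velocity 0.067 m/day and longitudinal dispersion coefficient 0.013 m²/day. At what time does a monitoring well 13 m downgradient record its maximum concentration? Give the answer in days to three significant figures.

191 days

For the 1D instantaneous-source solution, setting ∂C/∂t = 0 at fixed x gives v²t² + 2Dt − x² = 0, so t = (√(D² + v²x²) − D)/v².
√(D² + v²x²) = √(0.013² + 0.067² × 13²) = 0.8711; v² = 0.004489.
t = (0.8711 − 0.013)/0.004489 = 191 days (vs. the pure-advection estimate x/v = 194 d).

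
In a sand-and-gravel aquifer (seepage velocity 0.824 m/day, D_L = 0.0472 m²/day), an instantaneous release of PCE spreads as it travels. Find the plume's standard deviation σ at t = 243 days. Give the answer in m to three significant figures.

Dispersive spreading gives a Gaussian with σ² = 2Dt; advection only shifts the center.
σ = √(2 × 0.0472 × 243) = 4.79 m.

4.79 m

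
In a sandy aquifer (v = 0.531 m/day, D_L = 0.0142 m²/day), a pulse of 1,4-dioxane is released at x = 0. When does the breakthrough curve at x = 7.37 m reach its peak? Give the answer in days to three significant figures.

For the 1D instantaneous-source solution, setting ∂C/∂t = 0 at fixed x gives v²t² + 2Dt − x² = 0, so t = (√(D² + v²x²) − D)/v².
√(D² + v²x²) = √(0.0142² + 0.531² × 7.37²) = 3.913; v² = 0.281961.
t = (3.913 − 0.0142)/0.281961 = 13.8 days (vs. the pure-advection estimate x/v = 13.9 d).

13.8 days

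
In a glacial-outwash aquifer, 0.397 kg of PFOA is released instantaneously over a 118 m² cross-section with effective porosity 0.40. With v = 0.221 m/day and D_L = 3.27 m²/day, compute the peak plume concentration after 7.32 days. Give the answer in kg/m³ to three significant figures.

The peak of an instantaneous 1D plume sits at x = vt; there the Gaussian factor is 1 and C_max = M/(n_e·A·√(4πDt)), where n_e·A is the pore area the mass is dissolved in.
√(4πDt) = √(4π × 3.27 × 7.32) = 17.34 m, so C_max = 0.397/(0.40 × 118 × 17.34) = 0.000485 kg/m³.

0.000485 kg/m³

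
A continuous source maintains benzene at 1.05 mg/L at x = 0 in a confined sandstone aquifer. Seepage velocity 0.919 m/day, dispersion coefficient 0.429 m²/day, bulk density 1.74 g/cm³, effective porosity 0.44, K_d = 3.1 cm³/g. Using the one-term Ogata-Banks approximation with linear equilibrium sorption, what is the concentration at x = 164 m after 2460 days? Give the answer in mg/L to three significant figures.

0.732 mg/L

Retardation factor R = 1 + ρ_b·K_d/n = 1 + 1.74 × 3.1/0.44 = 13.26.
Sorption retards both mechanisms: v_R = v/R = 0.06931 m/day, D_R = D/R = 0.03235 m²/day.
v_R·t = 0.06931 × 2460 = 170.5026 m; 2√(D_R t) = 17.84 m; argument = (164 − 170.5026)/17.84 = -0.3645.
C = C₀ × ½·erfc(-0.3645) = 1.05 × 0.6969 = 0.732 mg/L.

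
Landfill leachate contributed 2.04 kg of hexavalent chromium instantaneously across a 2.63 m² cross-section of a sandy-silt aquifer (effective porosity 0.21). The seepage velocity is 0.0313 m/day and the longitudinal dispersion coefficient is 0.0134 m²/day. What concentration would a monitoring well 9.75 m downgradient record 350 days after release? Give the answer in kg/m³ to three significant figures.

For an instantaneous plane source, C(x,t) = M/(n_e·A·√(4πDt)) · exp(−(x−vt)²/(4Dt)), with n_e·A the pore (flow) area.
Plume center vt = 0.0313 × 350 = 10.955 m, so the well at 9.75 m is 1.205 m upgradient of the peak.
√(4πDt) = 7.677 m, giving peak height M/(n_e·A·√(4πDt)) = 2.04/(0.21 × 2.63 × 7.677) = 0.4811 kg/m³.
(x−vt)²/(4Dt) = (-1.205)²/(4 × 0.0134 × 350) = 0.07740; exp(−0.07740) = 0.9255.
C = 0.4811 × 0.9255 = 0.445 kg/m³.

0.445 kg/m³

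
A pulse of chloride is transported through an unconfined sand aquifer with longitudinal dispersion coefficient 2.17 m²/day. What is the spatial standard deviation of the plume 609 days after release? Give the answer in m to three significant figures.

51.4 m

Dispersive spreading gives a Gaussian with σ² = 2Dt; advection only shifts the center.
σ = √(2 × 2.17 × 609) = 51.4 m.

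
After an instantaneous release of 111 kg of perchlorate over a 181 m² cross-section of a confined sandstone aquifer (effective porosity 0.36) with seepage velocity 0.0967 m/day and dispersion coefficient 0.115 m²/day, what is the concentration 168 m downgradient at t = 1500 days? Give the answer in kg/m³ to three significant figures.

For an instantaneous plane source, C(x,t) = M/(n_e·A·√(4πDt)) · exp(−(x−vt)²/(4Dt)), with n_e·A the pore (flow) area.
Plume center vt = 0.0967 × 1500 = 145.05 m, so the well at 168 m is 22.95 m downgradient of the peak.
√(4πDt) = 46.56 m, giving peak height M/(n_e·A·√(4πDt)) = 111/(0.36 × 181 × 46.56) = 0.03659 kg/m³.
(x−vt)²/(4Dt) = (22.95)²/(4 × 0.115 × 1500) = 0.7633; exp(−0.7633) = 0.4661.
C = 0.03659 × 0.4661 = 0.0171 kg/m³.

0.0171 kg/m³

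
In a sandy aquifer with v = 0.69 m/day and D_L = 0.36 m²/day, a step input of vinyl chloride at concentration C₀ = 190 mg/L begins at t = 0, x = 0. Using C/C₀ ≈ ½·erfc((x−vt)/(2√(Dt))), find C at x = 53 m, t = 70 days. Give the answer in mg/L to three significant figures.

48.3 mg/L

For a continuous step input, C/C₀ ≈ ½·erfc((x−vt)/(2√(Dt))).
vt = 0.69 × 70 = 48.3 m and 2√(Dt) = 2√(0.36 × 70) = 10.04 m.
Argument (x−vt)/(2√(Dt)) = (53 − 48.3)/10.04 = 0.4681; ½·erfc(0.4681) = 0.2540.
C = 190 × 0.2540 = 48.3 mg/L.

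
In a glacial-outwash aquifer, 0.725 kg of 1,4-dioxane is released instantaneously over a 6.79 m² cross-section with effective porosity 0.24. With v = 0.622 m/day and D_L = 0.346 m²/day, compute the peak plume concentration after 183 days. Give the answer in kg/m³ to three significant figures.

0.0158 kg/m³

The peak of an instantaneous 1D plume sits at x = vt; there the Gaussian factor is 1 and C_max = M/(n_e·A·√(4πDt)), where n_e·A is the pore area the mass is dissolved in.
√(4πDt) = √(4π × 0.346 × 183) = 28.21 m, so C_max = 0.725/(0.24 × 6.79 × 28.21) = 0.0158 kg/m³.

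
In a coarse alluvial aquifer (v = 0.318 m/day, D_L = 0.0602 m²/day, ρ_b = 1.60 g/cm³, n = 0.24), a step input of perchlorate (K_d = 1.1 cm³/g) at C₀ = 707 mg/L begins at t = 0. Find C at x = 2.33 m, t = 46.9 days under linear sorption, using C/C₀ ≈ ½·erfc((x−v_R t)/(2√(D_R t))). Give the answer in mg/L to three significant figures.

181 mg/L

Retardation factor R = 1 + ρ_b·K_d/n = 1 + 1.60 × 1.1/0.24 = 8.333.
Sorption retards both mechanisms: v_R = v/R = 0.03816 m/day, D_R = D/R = 0.007224 m²/day.
v_R·t = 0.03816 × 46.9 = 1.789704 m; 2√(D_R t) = 1.164 m; argument = (2.33 − 1.789704)/1.164 = 0.4642.
C = C₀ × ½·erfc(0.4642) = 707 × 0.2558 = 181 mg/L.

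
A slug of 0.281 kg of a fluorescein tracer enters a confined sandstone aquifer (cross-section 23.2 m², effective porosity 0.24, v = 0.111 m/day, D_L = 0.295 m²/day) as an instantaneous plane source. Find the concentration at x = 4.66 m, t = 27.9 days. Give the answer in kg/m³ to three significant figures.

For an instantaneous plane source, C(x,t) = M/(n_e·A·√(4πDt)) · exp(−(x−vt)²/(4Dt)), with n_e·A the pore (flow) area.
Plume center vt = 0.111 × 27.9 = 3.0969 m, so the well at 4.66 m is 1.5631 m downgradient of the peak.
√(4πDt) = 10.17 m, giving peak height M/(n_e·A·√(4πDt)) = 0.281/(0.24 × 23.2 × 10.17) = 0.004962 kg/m³.
(x−vt)²/(4Dt) = (1.5631)²/(4 × 0.295 × 27.9) = 0.07421; exp(−0.07421) = 0.9285.
C = 0.004962 × 0.9285 = 0.00461 kg/m³.

0.00461 kg/m³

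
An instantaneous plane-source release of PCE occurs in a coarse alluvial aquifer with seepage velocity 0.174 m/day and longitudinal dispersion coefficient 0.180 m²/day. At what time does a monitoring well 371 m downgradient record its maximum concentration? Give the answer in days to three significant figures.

For the 1D instantaneous-source solution, setting ∂C/∂t = 0 at fixed x gives v²t² + 2Dt − x² = 0, so t = (√(D² + v²x²) − D)/v².
√(D² + v²x²) = √(0.180² + 0.174² × 371²) = 64.55; v² = 0.030276.
t = (64.55 − 0.180)/0.030276 = 2130 days (vs. the pure-advection estimate x/v = 2130 d).

2130 days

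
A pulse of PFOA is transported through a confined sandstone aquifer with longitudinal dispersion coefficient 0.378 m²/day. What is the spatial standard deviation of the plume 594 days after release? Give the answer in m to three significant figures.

Dispersive spreading gives a Gaussian with σ² = 2Dt; advection only shifts the center.
σ = √(2 × 0.378 × 594) = 21.2 m.

21.2 m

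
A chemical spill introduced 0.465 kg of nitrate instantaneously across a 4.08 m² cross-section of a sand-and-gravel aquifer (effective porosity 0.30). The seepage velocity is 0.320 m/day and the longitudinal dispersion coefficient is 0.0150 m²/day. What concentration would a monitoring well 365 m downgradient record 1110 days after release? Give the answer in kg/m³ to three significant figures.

0.00621 kg/m³

For an instantaneous plane source, C(x,t) = M/(n_e·A·√(4πDt)) · exp(−(x−vt)²/(4Dt)), with n_e·A the pore (flow) area.
Plume center vt = 0.320 × 1110 = 355.2 m, so the well at 365 m is 9.8 m downgradient of the peak.
√(4πDt) = 14.46 m, giving peak height M/(n_e·A·√(4πDt)) = 0.465/(0.30 × 4.08 × 14.46) = 0.02627 kg/m³.
(x−vt)²/(4Dt) = (9.8)²/(4 × 0.0150 × 1110) = 1.442; exp(−1.442) = 0.2365.
C = 0.02627 × 0.2365 = 0.00621 kg/m³.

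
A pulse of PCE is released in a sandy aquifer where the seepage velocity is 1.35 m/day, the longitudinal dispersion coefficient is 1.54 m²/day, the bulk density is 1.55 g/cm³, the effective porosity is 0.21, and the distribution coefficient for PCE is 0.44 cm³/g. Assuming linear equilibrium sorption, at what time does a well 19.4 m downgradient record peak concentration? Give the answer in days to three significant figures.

57.6 days

Retardation factor R = 1 + ρ_b·K_d/n = 1 + 1.55 × 0.44/0.21 = 4.248.
Sorption retards both mechanisms: v_R = v/R = 0.3178 m/day, D_R = D/R = 0.3625 m²/day.
Peak time from v_R²t² + 2D_R t − x² = 0: t = (√(D_R² + v_R²x²) − D_R)/v_R².
√(D_R² + v_R²x²) = √(0.3625² + 0.3178² × 19.4²) = 6.176; v_R² = 0.1010.
t = (6.176 − 0.3625)/0.1010 = 57.6 days.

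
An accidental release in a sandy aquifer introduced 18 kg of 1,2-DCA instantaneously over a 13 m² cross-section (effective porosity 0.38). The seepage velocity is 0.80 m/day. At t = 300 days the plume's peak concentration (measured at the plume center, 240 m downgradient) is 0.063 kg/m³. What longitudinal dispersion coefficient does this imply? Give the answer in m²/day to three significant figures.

At the plume center C_max = M/(n_e·A·√(4πDt)), so D = M²/(4πt·(n_e·A·C_max)²).
n_e·A·C_max = 0.38 × 13 × 0.063 = 0.3112 kg/m.
D = 18²/(4π × 300 × 0.3112²) = 0.887 m²/day.

0.887 m²/day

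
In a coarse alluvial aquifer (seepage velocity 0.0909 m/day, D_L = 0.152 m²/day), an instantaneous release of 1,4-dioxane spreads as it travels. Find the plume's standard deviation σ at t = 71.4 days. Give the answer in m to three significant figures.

4.66 m

Dispersive spreading gives a Gaussian with σ² = 2Dt; advection only shifts the center.
σ = √(2 × 0.152 × 71.4) = 4.66 m.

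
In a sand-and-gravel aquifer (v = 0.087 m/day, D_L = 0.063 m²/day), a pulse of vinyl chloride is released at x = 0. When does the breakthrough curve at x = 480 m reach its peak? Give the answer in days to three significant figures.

For the 1D instantaneous-source solution, setting ∂C/∂t = 0 at fixed x gives v²t² + 2Dt − x² = 0, so t = (√(D² + v²x²) − D)/v².
√(D² + v²x²) = √(0.063² + 0.087² × 480²) = 41.76; v² = 0.007569.
t = (41.76 − 0.063)/0.007569 = 5510 days (vs. the pure-advection estimate x/v = 5520 d).

5510 days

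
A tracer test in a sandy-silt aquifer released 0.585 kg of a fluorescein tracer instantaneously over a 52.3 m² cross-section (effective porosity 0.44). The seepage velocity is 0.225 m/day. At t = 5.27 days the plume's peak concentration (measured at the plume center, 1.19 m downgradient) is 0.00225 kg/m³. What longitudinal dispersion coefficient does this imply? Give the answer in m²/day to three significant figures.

At the plume center C_max = M/(n_e·A·√(4πDt)), so D = M²/(4πt·(n_e·A·C_max)²).
n_e·A·C_max = 0.44 × 52.3 × 0.00225 = 0.05178 kg/m.
D = 0.585²/(4π × 5.27 × 0.05178²) = 1.93 m²/day.

1.93 m²/day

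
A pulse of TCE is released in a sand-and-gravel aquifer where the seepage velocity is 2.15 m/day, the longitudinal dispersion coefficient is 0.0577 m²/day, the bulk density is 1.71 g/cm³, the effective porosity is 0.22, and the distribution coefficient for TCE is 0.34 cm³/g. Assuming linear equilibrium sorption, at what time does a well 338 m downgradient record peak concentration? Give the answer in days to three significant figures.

Retardation factor R = 1 + ρ_b·K_d/n = 1 + 1.71 × 0.34/0.22 = 3.643.
Sorption retards both mechanisms: v_R = v/R = 0.5902 m/day, D_R = D/R = 0.01584 m²/day.
Peak time from v_R²t² + 2D_R t − x² = 0: t = (√(D_R² + v_R²x²) − D_R)/v_R².
√(D_R² + v_R²x²) = √(0.01584² + 0.5902² × 338²) = 199.5; v_R² = 0.3483.
t = (199.5 − 0.01584)/0.3483 = 573 days.

573 days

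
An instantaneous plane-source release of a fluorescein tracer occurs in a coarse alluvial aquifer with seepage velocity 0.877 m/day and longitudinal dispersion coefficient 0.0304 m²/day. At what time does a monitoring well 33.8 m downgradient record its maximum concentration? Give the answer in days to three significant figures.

38.5 days

For the 1D instantaneous-source solution, setting ∂C/∂t = 0 at fixed x gives v²t² + 2Dt − x² = 0, so t = (√(D² + v²x²) − D)/v².
√(D² + v²x²) = √(0.0304² + 0.877² × 33.8²) = 29.64; v² = 0.769129.
t = (29.64 − 0.0304)/0.769129 = 38.5 days (vs. the pure-advection estimate x/v = 38.5 d).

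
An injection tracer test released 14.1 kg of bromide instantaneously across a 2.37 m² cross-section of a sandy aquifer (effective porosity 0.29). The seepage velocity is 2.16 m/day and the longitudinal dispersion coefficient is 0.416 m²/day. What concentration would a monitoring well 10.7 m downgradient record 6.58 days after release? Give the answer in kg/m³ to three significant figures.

1.13 kg/m³

For an instantaneous plane source, C(x,t) = M/(n_e·A·√(4πDt)) · exp(−(x−vt)²/(4Dt)), with n_e·A the pore (flow) area.
Plume center vt = 2.16 × 6.58 = 14.2128 m, so the well at 10.7 m is 3.5128 m upgradient of the peak.
√(4πDt) = 5.865 m, giving peak height M/(n_e·A·√(4πDt)) = 14.1/(0.29 × 2.37 × 5.865) = 3.498 kg/m³.
(x−vt)²/(4Dt) = (-3.5128)²/(4 × 0.416 × 6.58) = 1.127; exp(−1.127) = 0.3240.
C = 3.498 × 0.3240 = 1.13 kg/m³.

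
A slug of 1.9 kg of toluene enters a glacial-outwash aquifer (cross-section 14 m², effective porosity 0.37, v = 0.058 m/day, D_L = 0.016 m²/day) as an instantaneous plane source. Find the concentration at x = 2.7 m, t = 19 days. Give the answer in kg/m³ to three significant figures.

0.0230 kg/m³

For an instantaneous plane source, C(x,t) = M/(n_e·A·√(4πDt)) · exp(−(x−vt)²/(4Dt)), with n_e·A the pore (flow) area.
Plume center vt = 0.058 × 19 = 1.102 m, so the well at 2.7 m is 1.598 m downgradient of the peak.
√(4πDt) = 1.955 m, giving peak height M/(n_e·A·√(4πDt)) = 1.9/(0.37 × 14 × 1.955) = 0.1876 kg/m³.
(x−vt)²/(4Dt) = (1.598)²/(4 × 0.016 × 19) = 2.100; exp(−2.100) = 0.1225.
C = 0.1876 × 0.1225 = 0.0230 kg/m³.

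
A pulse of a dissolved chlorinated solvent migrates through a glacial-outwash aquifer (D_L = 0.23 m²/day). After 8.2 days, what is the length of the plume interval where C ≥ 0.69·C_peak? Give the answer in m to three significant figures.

The plume is Gaussian with σ = √(2Dt) = √(2 × 0.23 × 8.2) = 1.942 m.
C/C_peak = exp(−Δx²/(2σ²)) = 0.69 ⇒ Δx = σ·√(−2 ln 0.69) = 1.942 × 0.8615 = 1.673 m.
Width = 2Δx = 3.35 m.

3.35 m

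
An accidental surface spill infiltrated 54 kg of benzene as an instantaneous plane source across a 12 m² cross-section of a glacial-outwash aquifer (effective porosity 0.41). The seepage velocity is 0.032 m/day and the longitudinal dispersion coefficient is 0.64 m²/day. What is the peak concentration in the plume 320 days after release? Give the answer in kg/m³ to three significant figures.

The peak of an instantaneous 1D plume sits at x = vt; there the Gaussian factor is 1 and C_max = M/(n_e·A·√(4πDt)), where n_e·A is the pore area the mass is dissolved in.
√(4πDt) = √(4π × 0.64 × 320) = 50.73 m, so C_max = 54/(0.41 × 12 × 50.73) = 0.216 kg/m³.

0.216 kg/m³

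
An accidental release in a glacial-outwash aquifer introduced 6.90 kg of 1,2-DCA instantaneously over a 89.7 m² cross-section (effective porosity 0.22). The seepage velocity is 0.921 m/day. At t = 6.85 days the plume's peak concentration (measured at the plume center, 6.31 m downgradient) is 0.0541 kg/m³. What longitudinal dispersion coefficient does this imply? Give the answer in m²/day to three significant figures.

0.485 m²/day

At the plume center C_max = M/(n_e·A·√(4πDt)), so D = M²/(4πt·(n_e·A·C_max)²).
n_e·A·C_max = 0.22 × 89.7 × 0.0541 = 1.068 kg/m.
D = 6.90²/(4π × 6.85 × 1.068²) = 0.485 m²/day.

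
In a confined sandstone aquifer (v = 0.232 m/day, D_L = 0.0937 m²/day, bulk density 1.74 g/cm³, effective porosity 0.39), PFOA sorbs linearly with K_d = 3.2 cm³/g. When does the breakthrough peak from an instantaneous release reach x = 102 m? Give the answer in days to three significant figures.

6690 days

Retardation factor R = 1 + ρ_b·K_d/n = 1 + 1.74 × 3.2/0.39 = 15.28.
Sorption retards both mechanisms: v_R = v/R = 0.01518 m/day, D_R = D/R = 0.006132 m²/day.
Peak time from v_R²t² + 2D_R t − x² = 0: t = (√(D_R² + v_R²x²) − D_R)/v_R².
√(D_R² + v_R²x²) = √(0.006132² + 0.01518² × 102²) = 1.548; v_R² = 0.0002304.
t = (1.548 − 0.006132)/0.0002304 = 6690 days.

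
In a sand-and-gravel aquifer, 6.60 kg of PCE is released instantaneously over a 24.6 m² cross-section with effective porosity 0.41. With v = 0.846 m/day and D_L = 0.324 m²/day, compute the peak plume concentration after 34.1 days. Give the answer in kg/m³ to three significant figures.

0.0555 kg/m³

The peak of an instantaneous 1D plume sits at x = vt; there the Gaussian factor is 1 and C_max = M/(n_e·A·√(4πDt)), where n_e·A is the pore area the mass is dissolved in.
√(4πDt) = √(4π × 0.324 × 34.1) = 11.78 m, so C_max = 6.60/(0.41 × 24.6 × 11.78) = 0.0555 kg/m³.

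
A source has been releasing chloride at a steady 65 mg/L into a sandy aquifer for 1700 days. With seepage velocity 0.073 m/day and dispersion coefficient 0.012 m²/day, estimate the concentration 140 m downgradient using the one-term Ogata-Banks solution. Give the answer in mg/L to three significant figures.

For a continuous step input, C/C₀ ≈ ½·erfc((x−vt)/(2√(Dt))).
vt = 0.073 × 1700 = 124.1 m and 2√(Dt) = 2√(0.012 × 1700) = 9.033 m.
Argument (x−vt)/(2√(Dt)) = (140 − 124.1)/9.033 = 1.760; ½·erfc(1.760) = 0.006405.
C = 65 × 0.006405 = 0.416 mg/L.

0.416 mg/L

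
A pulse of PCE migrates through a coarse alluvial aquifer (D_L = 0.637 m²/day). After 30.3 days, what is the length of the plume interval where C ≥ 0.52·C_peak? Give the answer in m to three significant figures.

14.2 m

The plume is Gaussian with σ = √(2Dt) = √(2 × 0.637 × 30.3) = 6.213 m.
C/C_peak = exp(−Δx²/(2σ²)) = 0.52 ⇒ Δx = σ·√(−2 ln 0.52) = 6.213 × 1.144 = 7.108 m.
Width = 2Δx = 14.2 m.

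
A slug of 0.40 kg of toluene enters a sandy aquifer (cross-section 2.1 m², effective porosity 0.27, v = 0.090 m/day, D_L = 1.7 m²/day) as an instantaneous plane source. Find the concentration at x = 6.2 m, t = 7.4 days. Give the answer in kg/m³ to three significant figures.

0.0305 kg/m³

For an instantaneous plane source, C(x,t) = M/(n_e·A·√(4πDt)) · exp(−(x−vt)²/(4Dt)), with n_e·A the pore (flow) area.
Plume center vt = 0.090 × 7.4 = 0.666 m, so the well at 6.2 m is 5.534 m downgradient of the peak.
√(4πDt) = 12.57 m, giving peak height M/(n_e·A·√(4πDt)) = 0.40/(0.27 × 2.1 × 12.57) = 0.05612 kg/m³.
(x−vt)²/(4Dt) = (5.534)²/(4 × 1.7 × 7.4) = 0.6086; exp(−0.6086) = 0.5441.
C = 0.05612 × 0.5441 = 0.0305 kg/m³.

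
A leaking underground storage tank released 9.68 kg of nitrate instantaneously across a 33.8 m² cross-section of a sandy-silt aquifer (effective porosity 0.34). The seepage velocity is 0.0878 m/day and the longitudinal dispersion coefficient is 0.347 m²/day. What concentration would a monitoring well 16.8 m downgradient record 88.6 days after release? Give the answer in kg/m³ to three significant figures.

For an instantaneous plane source, C(x,t) = M/(n_e·A·√(4πDt)) · exp(−(x−vt)²/(4Dt)), with n_e·A the pore (flow) area.
Plume center vt = 0.0878 × 88.6 = 7.77908 m, so the well at 16.8 m is 9.02092 m downgradient of the peak.
√(4πDt) = 19.66 m, giving peak height M/(n_e·A·√(4πDt)) = 9.68/(0.34 × 33.8 × 19.66) = 0.04284 kg/m³.
(x−vt)²/(4Dt) = (9.02092)²/(4 × 0.347 × 88.6) = 0.6617; exp(−0.6617) = 0.5160.
C = 0.04284 × 0.5160 = 0.0221 kg/m³.

0.0221 kg/m³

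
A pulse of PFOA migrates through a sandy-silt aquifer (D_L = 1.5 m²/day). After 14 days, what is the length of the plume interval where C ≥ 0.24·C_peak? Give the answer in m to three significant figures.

21.9 m

The plume is Gaussian with σ = √(2Dt) = √(2 × 1.5 × 14) = 6.481 m.
C/C_peak = exp(−Δx²/(2σ²)) = 0.24 ⇒ Δx = σ·√(−2 ln 0.24) = 6.481 × 1.689 = 10.95 m.
Width = 2Δx = 21.9 m.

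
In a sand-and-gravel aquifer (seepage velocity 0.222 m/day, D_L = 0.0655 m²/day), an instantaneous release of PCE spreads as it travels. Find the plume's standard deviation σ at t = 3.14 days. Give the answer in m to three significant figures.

Dispersive spreading gives a Gaussian with σ² = 2Dt; advection only shifts the center.
σ = √(2 × 0.0655 × 3.14) = 0.641 m.

0.641 m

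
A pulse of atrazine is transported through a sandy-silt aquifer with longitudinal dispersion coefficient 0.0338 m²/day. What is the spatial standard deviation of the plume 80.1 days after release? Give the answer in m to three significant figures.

2.33 m

Dispersive spreading gives a Gaussian with σ² = 2Dt; advection only shifts the center.
σ = √(2 × 0.0338 × 80.1) = 2.33 m.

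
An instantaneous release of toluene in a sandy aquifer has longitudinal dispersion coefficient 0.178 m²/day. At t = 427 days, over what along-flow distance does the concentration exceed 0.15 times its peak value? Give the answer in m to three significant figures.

48.0 m

The plume is Gaussian with σ = √(2Dt) = √(2 × 0.178 × 427) = 12.33 m.
C/C_peak = exp(−Δx²/(2σ²)) = 0.15 ⇒ Δx = σ·√(−2 ln 0.15) = 12.33 × 1.948 = 24.02 m.
Width = 2Δx = 48.0 m.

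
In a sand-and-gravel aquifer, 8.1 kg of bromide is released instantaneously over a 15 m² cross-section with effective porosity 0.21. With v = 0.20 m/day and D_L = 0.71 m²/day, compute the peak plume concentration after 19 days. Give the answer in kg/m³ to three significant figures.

0.197 kg/m³

The peak of an instantaneous 1D plume sits at x = vt; there the Gaussian factor is 1 and C_max = M/(n_e·A·√(4πDt)), where n_e·A is the pore area the mass is dissolved in.
√(4πDt) = √(4π × 0.71 × 19) = 13.02 m, so C_max = 8.1/(0.21 × 15 × 13.02) = 0.197 kg/m³.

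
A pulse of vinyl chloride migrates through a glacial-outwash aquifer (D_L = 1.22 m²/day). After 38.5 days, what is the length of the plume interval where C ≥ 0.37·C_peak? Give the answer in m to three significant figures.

The plume is Gaussian with σ = √(2Dt) = √(2 × 1.22 × 38.5) = 9.692 m.
C/C_peak = exp(−Δx²/(2σ²)) = 0.37 ⇒ Δx = σ·√(−2 ln 0.37) = 9.692 × 1.410 = 13.67 m.
Width = 2Δx = 27.3 m.

27.3 m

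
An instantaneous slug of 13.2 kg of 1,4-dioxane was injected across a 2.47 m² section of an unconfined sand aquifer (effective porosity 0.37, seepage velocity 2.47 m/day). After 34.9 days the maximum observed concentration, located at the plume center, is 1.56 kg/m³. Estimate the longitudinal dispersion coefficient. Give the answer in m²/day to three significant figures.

At the plume center C_max = M/(n_e·A·√(4πDt)), so D = M²/(4πt·(n_e·A·C_max)²).
n_e·A·C_max = 0.37 × 2.47 × 1.56 = 1.426 kg/m.
D = 13.2²/(4π × 34.9 × 1.426²) = 0.195 m²/day.

0.195 m²/day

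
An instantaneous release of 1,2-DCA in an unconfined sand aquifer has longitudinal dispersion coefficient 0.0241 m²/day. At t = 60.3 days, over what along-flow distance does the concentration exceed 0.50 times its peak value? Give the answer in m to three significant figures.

The plume is Gaussian with σ = √(2Dt) = √(2 × 0.0241 × 60.3) = 1.705 m.
C/C_peak = exp(−Δx²/(2σ²)) = 0.50 ⇒ Δx = σ·√(−2 ln 0.50) = 1.705 × 1.177 = 2.007 m.
Width = 2Δx = 4.01 m.

4.01 m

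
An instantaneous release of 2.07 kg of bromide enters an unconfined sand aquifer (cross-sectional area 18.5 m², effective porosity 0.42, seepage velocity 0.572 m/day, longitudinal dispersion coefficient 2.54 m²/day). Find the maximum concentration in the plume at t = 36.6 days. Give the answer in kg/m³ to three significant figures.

The peak of an instantaneous 1D plume sits at x = vt; there the Gaussian factor is 1 and C_max = M/(n_e·A·√(4πDt)), where n_e·A is the pore area the mass is dissolved in.
√(4πDt) = √(4π × 2.54 × 36.6) = 34.18 m, so C_max = 2.07/(0.42 × 18.5 × 34.18) = 0.00779 kg/m³.

0.00779 kg/m³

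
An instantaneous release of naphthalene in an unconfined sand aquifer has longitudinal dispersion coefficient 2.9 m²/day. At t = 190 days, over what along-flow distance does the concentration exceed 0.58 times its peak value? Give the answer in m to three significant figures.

69.3 m

The plume is Gaussian with σ = √(2Dt) = √(2 × 2.9 × 190) = 33.20 m.
C/C_peak = exp(−Δx²/(2σ²)) = 0.58 ⇒ Δx = σ·√(−2 ln 0.58) = 33.20 × 1.044 = 34.66 m.
Width = 2Δx = 69.3 m.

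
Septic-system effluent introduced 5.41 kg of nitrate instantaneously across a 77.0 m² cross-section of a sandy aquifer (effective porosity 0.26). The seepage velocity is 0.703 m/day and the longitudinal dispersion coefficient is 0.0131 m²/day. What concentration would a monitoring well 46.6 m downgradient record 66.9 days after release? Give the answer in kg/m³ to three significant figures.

For an instantaneous plane source, C(x,t) = M/(n_e·A·√(4πDt)) · exp(−(x−vt)²/(4Dt)), with n_e·A the pore (flow) area.
Plume center vt = 0.703 × 66.9 = 47.0307 m, so the well at 46.6 m is 0.4307 m upgradient of the peak.
√(4πDt) = 3.319 m, giving peak height M/(n_e·A·√(4πDt)) = 5.41/(0.26 × 77.0 × 3.319) = 0.08142 kg/m³.
(x−vt)²/(4Dt) = (-0.4307)²/(4 × 0.0131 × 66.9) = 0.05292; exp(−0.05292) = 0.9485.
C = 0.08142 × 0.9485 = 0.0772 kg/m³.

0.0772 kg/m³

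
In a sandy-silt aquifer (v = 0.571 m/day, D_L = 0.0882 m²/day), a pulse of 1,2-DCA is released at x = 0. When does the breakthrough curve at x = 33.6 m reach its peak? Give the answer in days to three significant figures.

For the 1D instantaneous-source solution, setting ∂C/∂t = 0 at fixed x gives v²t² + 2Dt − x² = 0, so t = (√(D² + v²x²) − D)/v².
√(D² + v²x²) = √(0.0882² + 0.571² × 33.6²) = 19.19; v² = 0.326041.
t = (19.19 − 0.0882)/0.326041 = 58.6 days (vs. the pure-advection estimate x/v = 58.8 d).

58.6 days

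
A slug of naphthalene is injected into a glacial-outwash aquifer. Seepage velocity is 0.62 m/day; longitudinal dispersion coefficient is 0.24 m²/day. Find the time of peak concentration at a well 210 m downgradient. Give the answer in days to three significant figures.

338 days

For the 1D instantaneous-source solution, setting ∂C/∂t = 0 at fixed x gives v²t² + 2Dt − x² = 0, so t = (√(D² + v²x²) − D)/v².
√(D² + v²x²) = √(0.24² + 0.62² × 210²) = 130.2; v² = 0.3844.
t = (130.2 − 0.24)/0.3844 = 338 days (vs. the pure-advection estimate x/v = 339 d).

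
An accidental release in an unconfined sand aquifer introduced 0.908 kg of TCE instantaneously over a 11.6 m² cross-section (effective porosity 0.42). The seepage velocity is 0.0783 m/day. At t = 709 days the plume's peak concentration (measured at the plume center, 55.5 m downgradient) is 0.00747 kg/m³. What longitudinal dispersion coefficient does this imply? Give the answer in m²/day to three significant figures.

0.0699 m²/day

At the plume center C_max = M/(n_e·A·√(4πDt)), so D = M²/(4πt·(n_e·A·C_max)²).
n_e·A·C_max = 0.42 × 11.6 × 0.00747 = 0.03639 kg/m.
D = 0.908²/(4π × 709 × 0.03639²) = 0.0699 m²/day.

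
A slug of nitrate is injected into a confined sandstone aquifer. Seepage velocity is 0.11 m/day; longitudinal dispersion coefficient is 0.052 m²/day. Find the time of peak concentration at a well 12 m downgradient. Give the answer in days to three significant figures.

105 days

For the 1D instantaneous-source solution, setting ∂C/∂t = 0 at fixed x gives v²t² + 2Dt − x² = 0, so t = (√(D² + v²x²) − D)/v².
√(D² + v²x²) = √(0.052² + 0.11² × 12²) = 1.321; v² = 0.0121.
t = (1.321 − 0.052)/0.0121 = 105 days (vs. the pure-advection estimate x/v = 109 d).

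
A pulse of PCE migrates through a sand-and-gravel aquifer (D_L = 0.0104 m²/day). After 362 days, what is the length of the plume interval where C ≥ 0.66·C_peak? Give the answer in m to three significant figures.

5.00 m

The plume is Gaussian with σ = √(2Dt) = √(2 × 0.0104 × 362) = 2.744 m.
C/C_peak = exp(−Δx²/(2σ²)) = 0.66 ⇒ Δx = σ·√(−2 ln 0.66) = 2.744 × 0.9116 = 2.501 m.
Width = 2Δx = 5.00 m.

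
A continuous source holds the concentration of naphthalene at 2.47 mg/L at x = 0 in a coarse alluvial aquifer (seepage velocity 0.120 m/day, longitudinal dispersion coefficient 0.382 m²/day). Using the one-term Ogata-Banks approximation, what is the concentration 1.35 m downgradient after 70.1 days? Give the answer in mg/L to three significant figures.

For a continuous step input, C/C₀ ≈ ½·erfc((x−vt)/(2√(Dt))).
vt = 0.120 × 70.1 = 8.412 m and 2√(Dt) = 2√(0.382 × 70.1) = 10.35 m.
Argument (x−vt)/(2√(Dt)) = (1.35 − 8.412)/10.35 = -0.6823; ½·erfc(-0.6823) = 0.8327.
C = 2.47 × 0.8327 = 2.06 mg/L.

2.06 mg/L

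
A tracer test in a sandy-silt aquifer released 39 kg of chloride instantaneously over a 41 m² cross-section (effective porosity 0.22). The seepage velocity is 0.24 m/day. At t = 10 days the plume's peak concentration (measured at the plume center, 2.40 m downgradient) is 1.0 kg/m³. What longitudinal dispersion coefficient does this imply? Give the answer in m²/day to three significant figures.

At the plume center C_max = M/(n_e·A·√(4πDt)), so D = M²/(4πt·(n_e·A·C_max)²).
n_e·A·C_max = 0.22 × 41 × 1.0 = 9.020 kg/m.
D = 39²/(4π × 10 × 9.020²) = 0.149 m²/day.

0.149 m²/day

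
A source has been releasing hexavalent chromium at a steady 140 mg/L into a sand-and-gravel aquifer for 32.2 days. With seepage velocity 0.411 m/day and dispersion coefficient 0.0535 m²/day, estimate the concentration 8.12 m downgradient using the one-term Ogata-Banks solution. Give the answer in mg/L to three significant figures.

140 mg/L

For a continuous step input, C/C₀ ≈ ½·erfc((x−vt)/(2√(Dt))).
vt = 0.411 × 32.2 = 13.2342 m and 2√(Dt) = 2√(0.0535 × 32.2) = 2.625 m.
Argument (x−vt)/(2√(Dt)) = (8.12 − 13.2342)/2.625 = -1.948; ½·erfc(-1.948) = 0.9971.
C = 140 × 0.9971 = 140 mg/L.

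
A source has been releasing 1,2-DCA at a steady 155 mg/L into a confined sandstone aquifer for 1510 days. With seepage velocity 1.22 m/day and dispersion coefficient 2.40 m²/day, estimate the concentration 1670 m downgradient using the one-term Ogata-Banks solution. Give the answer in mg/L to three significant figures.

For a continuous step input, C/C₀ ≈ ½·erfc((x−vt)/(2√(Dt))).
vt = 1.22 × 1510 = 1842.2 m and 2√(Dt) = 2√(2.40 × 1510) = 120.4 m.
Argument (x−vt)/(2√(Dt)) = (1670 − 1842.2)/120.4 = -1.430; ½·erfc(-1.430) = 0.9784.
C = 155 × 0.9784 = 152 mg/L.

152 mg/L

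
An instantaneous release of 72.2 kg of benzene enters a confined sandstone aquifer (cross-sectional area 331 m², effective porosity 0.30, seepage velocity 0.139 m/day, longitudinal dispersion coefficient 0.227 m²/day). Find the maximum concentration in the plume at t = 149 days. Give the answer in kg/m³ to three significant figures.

The peak of an instantaneous 1D plume sits at x = vt; there the Gaussian factor is 1 and C_max = M/(n_e·A·√(4πDt)), where n_e·A is the pore area the mass is dissolved in.
√(4πDt) = √(4π × 0.227 × 149) = 20.62 m, so C_max = 72.2/(0.30 × 331 × 20.62) = 0.0353 kg/m³.

0.0353 kg/m³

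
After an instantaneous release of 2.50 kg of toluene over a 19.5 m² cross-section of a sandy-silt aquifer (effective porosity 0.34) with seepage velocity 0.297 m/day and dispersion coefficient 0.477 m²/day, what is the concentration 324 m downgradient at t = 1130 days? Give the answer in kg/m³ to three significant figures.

0.00430 kg/m³

For an instantaneous plane source, C(x,t) = M/(n_e·A·√(4πDt)) · exp(−(x−vt)²/(4Dt)), with n_e·A the pore (flow) area.
Plume center vt = 0.297 × 1130 = 335.61 m, so the well at 324 m is 11.61 m upgradient of the peak.
√(4πDt) = 82.30 m, giving peak height M/(n_e·A·√(4πDt)) = 2.50/(0.34 × 19.5 × 82.30) = 0.004582 kg/m³.
(x−vt)²/(4Dt) = (-11.61)²/(4 × 0.477 × 1130) = 0.06252; exp(−0.06252) = 0.9394.
C = 0.004582 × 0.9394 = 0.00430 kg/m³.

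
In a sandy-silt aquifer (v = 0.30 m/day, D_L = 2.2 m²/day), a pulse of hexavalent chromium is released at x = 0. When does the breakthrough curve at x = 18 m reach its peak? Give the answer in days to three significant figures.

For the 1D instantaneous-source solution, setting ∂C/∂t = 0 at fixed x gives v²t² + 2Dt − x² = 0, so t = (√(D² + v²x²) − D)/v².
√(D² + v²x²) = √(2.2² + 0.30² × 18²) = 5.831; v² = 0.09.
t = (5.831 − 2.2)/0.09 = 40.3 days (vs. the pure-advection estimate x/v = 60.0 d).

40.3 days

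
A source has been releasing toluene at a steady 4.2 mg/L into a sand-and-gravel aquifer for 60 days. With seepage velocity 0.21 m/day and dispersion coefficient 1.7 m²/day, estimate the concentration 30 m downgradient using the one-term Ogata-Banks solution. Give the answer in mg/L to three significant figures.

For a continuous step input, C/C₀ ≈ ½·erfc((x−vt)/(2√(Dt))).
vt = 0.21 × 60 = 12.6 m and 2√(Dt) = 2√(1.7 × 60) = 20.20 m.
Argument (x−vt)/(2√(Dt)) = (30 − 12.6)/20.20 = 0.8614; ½·erfc(0.8614) = 0.1116.
C = 4.2 × 0.1116 = 0.469 mg/L.

0.469 mg/L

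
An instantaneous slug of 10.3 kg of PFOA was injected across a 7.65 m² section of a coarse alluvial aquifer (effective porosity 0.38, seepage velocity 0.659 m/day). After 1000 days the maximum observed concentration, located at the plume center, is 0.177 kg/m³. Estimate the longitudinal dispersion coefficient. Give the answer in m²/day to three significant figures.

At the plume center C_max = M/(n_e·A·√(4πDt)), so D = M²/(4πt·(n_e·A·C_max)²).
n_e·A·C_max = 0.38 × 7.65 × 0.177 = 0.5145 kg/m.
D = 10.3²/(4π × 1000 × 0.5145²) = 0.0319 m²/day.

0.0319 m²/day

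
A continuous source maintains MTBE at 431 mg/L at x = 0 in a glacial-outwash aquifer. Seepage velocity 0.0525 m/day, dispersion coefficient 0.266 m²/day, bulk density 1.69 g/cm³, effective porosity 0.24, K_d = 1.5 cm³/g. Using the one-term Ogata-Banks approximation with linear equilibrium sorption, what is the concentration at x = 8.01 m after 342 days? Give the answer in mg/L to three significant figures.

22.3 mg/L

Retardation factor R = 1 + ρ_b·K_d/n = 1 + 1.69 × 1.5/0.24 = 11.56.
Sorption retards both mechanisms: v_R = v/R = 0.004542 m/day, D_R = D/R = 0.02301 m²/day.
v_R·t = 0.004542 × 342 = 1.553364 m; 2√(D_R t) = 5.610 m; argument = (8.01 − 1.553364)/5.610 = 1.151.
C = C₀ × ½·erfc(1.151) = 431 × 0.05179 = 22.3 mg/L.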